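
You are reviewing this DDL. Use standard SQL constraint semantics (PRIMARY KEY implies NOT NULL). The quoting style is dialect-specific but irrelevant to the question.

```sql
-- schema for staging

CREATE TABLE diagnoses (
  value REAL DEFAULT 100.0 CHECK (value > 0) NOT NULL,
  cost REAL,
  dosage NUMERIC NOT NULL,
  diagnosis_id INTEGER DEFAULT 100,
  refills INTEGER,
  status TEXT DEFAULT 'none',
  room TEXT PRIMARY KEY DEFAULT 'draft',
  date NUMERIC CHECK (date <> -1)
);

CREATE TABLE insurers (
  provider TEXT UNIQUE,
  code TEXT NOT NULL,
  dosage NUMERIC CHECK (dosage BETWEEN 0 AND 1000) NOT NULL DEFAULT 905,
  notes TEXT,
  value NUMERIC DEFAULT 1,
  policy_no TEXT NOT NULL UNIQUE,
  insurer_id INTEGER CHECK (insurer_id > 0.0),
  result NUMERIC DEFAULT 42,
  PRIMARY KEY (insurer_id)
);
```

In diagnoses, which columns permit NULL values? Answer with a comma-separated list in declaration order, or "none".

cost, diagnosis_id, refills, status, date

- value: declared NOT NULL → not nullable.
- cost: no NOT NULL constraint applies → nullable.
- dosage: declared NOT NULL → not nullable.
- diagnosis_id: DEFAULT only fills an omitted column; an explicit NULL is still allowed → nullable.
- refills: no NOT NULL constraint applies → nullable.
- status: DEFAULT only fills an omitted column; an explicit NULL is still allowed → nullable.
- room: part of the PRIMARY KEY, which implies NOT NULL → not nullable.
- date: CHECK does not forbid NULL (a CHECK constraint passes when its expression is NULL) → nullable.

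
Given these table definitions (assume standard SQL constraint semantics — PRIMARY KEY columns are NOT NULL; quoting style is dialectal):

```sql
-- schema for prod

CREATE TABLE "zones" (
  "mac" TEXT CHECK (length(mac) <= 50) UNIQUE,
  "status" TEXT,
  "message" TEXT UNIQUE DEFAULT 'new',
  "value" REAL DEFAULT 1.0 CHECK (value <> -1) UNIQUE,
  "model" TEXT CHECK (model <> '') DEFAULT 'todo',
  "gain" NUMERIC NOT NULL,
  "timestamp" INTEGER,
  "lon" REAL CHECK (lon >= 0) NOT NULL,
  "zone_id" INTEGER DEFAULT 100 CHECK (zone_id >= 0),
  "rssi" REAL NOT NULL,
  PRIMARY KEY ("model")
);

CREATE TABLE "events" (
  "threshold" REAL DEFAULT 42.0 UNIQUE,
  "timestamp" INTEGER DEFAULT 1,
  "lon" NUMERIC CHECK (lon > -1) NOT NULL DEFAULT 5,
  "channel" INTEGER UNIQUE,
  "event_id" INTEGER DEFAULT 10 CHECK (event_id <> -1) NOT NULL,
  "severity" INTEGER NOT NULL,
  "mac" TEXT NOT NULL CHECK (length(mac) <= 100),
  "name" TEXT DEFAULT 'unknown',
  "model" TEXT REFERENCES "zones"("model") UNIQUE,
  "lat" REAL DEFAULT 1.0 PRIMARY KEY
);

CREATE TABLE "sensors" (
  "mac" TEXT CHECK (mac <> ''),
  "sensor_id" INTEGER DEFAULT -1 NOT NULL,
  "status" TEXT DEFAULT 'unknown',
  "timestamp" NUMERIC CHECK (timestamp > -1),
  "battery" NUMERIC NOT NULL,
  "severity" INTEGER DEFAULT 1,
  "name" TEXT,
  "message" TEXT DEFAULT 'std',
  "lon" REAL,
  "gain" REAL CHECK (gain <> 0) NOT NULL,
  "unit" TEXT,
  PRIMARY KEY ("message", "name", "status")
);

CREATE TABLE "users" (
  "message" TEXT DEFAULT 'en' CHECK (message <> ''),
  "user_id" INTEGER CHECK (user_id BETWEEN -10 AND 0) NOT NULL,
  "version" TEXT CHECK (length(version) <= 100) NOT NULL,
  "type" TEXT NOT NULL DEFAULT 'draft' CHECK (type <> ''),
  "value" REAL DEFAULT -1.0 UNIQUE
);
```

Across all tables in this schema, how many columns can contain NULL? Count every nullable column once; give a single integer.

zones: 6 nullable (mac, status, message, value, timestamp, zone_id — PK (model) and explicit NOT NULL columns excluded).
events: 5 nullable (threshold, timestamp, channel, name, model — PK (lat) and explicit NOT NULL columns excluded).
sensors: 5 nullable (mac, timestamp, severity, lon, unit — PK (message, name, status) and explicit NOT NULL columns excluded).
users: 2 nullable (message, value — PK none and explicit NOT NULL columns excluded).
Total: 6 + 5 + 5 + 2 = 18.

18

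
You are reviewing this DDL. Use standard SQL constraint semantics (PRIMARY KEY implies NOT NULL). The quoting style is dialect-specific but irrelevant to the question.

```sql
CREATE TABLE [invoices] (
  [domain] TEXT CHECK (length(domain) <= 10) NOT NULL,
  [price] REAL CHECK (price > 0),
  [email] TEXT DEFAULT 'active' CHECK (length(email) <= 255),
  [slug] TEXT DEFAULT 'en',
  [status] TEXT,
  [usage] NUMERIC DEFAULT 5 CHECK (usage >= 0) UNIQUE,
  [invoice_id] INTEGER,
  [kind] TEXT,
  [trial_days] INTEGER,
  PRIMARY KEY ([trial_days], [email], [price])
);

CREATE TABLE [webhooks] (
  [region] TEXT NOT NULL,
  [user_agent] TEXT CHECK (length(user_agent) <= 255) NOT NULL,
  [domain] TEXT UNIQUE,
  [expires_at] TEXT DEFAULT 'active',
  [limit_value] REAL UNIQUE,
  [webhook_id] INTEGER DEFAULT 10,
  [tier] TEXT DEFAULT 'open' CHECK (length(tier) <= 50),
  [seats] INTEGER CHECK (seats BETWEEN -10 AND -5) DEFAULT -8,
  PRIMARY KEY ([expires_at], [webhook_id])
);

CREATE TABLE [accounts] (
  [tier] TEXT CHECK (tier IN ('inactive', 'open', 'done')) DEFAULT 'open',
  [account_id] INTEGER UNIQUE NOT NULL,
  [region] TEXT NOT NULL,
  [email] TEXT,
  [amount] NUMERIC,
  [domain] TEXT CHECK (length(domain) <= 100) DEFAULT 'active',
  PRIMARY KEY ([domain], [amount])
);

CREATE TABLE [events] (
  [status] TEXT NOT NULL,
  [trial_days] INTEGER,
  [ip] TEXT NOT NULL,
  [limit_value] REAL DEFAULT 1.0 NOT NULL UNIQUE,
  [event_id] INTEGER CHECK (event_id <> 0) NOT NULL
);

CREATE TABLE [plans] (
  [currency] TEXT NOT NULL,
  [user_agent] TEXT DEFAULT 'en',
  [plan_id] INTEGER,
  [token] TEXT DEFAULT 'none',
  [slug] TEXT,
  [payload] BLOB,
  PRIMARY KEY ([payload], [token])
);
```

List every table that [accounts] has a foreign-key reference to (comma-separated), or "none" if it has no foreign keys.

No column in accounts has a REFERENCES clause.

none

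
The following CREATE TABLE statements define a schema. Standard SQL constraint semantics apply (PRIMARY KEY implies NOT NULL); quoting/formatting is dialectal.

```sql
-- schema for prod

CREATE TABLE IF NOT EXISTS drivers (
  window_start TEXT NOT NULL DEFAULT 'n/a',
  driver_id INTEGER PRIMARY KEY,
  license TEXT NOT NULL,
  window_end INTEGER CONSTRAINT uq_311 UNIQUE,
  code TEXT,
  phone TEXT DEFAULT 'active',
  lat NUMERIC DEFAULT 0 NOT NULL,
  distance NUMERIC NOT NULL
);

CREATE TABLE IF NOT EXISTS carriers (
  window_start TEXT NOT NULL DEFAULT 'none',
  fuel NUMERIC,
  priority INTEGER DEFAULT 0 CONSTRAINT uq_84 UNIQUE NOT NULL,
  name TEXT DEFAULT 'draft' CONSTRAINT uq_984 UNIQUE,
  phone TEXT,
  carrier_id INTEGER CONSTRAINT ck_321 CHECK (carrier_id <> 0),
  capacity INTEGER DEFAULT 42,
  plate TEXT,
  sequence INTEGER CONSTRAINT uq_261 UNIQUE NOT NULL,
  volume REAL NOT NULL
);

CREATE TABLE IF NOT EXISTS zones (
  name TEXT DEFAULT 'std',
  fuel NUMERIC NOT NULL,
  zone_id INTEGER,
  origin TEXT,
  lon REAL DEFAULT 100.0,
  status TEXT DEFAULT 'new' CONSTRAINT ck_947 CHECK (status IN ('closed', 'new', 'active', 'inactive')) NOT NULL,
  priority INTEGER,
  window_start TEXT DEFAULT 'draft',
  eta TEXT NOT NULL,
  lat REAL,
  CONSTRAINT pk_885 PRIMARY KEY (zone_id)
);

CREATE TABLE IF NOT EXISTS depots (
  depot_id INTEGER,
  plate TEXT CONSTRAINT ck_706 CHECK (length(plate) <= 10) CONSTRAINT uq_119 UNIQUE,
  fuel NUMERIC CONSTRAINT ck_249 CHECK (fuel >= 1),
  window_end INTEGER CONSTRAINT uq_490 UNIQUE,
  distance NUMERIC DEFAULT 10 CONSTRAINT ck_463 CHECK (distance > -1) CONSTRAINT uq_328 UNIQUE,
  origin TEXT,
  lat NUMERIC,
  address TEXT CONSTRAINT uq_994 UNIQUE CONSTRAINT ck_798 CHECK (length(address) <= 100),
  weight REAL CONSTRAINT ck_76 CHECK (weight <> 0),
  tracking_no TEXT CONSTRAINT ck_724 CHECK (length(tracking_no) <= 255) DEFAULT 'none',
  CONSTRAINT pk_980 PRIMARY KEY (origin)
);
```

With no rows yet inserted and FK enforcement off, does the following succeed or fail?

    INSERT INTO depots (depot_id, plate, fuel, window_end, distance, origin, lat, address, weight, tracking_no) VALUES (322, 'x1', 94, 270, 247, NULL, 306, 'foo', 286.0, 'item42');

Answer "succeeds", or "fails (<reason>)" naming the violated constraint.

origin is explicitly set to NULL, but origin is part of the PRIMARY KEY (implied NOT NULL).

fails (NOT NULL on origin)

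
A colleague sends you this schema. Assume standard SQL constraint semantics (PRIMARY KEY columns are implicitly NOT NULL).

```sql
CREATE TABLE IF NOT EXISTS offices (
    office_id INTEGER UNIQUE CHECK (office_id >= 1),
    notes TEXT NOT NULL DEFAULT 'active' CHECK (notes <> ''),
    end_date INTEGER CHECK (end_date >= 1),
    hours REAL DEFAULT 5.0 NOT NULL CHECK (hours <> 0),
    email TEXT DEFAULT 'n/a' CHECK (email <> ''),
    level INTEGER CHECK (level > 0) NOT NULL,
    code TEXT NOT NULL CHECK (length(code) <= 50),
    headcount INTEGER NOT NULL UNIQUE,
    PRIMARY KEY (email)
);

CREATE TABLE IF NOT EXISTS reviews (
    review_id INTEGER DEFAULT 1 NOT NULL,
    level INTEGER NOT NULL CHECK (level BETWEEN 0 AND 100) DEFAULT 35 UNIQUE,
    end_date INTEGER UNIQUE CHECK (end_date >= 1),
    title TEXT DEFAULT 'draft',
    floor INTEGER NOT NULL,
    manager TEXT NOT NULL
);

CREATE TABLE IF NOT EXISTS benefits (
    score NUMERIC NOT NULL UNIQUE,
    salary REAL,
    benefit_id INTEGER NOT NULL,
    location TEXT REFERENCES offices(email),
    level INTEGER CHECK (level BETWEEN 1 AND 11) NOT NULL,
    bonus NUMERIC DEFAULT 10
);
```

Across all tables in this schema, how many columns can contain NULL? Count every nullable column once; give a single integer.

7

offices: 2 nullable (office_id, end_date — PK (email) and explicit NOT NULL columns excluded).
reviews: 2 nullable (end_date, title — PK none and explicit NOT NULL columns excluded).
benefits: 3 nullable (salary, location, bonus — PK none and explicit NOT NULL columns excluded).
Total: 2 + 2 + 3 = 7.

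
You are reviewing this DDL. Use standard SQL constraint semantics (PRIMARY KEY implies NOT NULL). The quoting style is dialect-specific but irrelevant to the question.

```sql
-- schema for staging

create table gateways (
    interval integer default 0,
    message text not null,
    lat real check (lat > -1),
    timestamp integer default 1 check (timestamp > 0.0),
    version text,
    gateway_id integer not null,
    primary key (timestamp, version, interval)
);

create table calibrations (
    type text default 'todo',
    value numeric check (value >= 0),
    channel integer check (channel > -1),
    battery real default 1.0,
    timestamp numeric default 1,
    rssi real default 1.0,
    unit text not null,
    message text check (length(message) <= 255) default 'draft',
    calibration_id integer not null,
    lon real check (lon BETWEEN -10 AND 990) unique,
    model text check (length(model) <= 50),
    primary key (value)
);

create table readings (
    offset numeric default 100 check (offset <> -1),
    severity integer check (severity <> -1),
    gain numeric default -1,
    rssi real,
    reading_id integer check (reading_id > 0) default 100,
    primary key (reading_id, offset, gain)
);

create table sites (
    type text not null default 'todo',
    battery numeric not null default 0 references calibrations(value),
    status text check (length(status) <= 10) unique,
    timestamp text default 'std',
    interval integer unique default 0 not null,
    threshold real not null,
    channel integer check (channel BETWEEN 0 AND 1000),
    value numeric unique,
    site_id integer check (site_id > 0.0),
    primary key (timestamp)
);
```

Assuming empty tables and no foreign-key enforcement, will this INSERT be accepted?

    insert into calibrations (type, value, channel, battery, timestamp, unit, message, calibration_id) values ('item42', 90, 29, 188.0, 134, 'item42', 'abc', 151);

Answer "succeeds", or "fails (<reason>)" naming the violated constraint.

NOT NULL columns: calibration_id is supplied; unit is supplied; value is supplied.
CHECK constraints: 90 satisfies (value >= 0); 29 satisfies (channel > -1); 'abc' satisfies (length(message) <= 255).
No constraint is violated.

succeeds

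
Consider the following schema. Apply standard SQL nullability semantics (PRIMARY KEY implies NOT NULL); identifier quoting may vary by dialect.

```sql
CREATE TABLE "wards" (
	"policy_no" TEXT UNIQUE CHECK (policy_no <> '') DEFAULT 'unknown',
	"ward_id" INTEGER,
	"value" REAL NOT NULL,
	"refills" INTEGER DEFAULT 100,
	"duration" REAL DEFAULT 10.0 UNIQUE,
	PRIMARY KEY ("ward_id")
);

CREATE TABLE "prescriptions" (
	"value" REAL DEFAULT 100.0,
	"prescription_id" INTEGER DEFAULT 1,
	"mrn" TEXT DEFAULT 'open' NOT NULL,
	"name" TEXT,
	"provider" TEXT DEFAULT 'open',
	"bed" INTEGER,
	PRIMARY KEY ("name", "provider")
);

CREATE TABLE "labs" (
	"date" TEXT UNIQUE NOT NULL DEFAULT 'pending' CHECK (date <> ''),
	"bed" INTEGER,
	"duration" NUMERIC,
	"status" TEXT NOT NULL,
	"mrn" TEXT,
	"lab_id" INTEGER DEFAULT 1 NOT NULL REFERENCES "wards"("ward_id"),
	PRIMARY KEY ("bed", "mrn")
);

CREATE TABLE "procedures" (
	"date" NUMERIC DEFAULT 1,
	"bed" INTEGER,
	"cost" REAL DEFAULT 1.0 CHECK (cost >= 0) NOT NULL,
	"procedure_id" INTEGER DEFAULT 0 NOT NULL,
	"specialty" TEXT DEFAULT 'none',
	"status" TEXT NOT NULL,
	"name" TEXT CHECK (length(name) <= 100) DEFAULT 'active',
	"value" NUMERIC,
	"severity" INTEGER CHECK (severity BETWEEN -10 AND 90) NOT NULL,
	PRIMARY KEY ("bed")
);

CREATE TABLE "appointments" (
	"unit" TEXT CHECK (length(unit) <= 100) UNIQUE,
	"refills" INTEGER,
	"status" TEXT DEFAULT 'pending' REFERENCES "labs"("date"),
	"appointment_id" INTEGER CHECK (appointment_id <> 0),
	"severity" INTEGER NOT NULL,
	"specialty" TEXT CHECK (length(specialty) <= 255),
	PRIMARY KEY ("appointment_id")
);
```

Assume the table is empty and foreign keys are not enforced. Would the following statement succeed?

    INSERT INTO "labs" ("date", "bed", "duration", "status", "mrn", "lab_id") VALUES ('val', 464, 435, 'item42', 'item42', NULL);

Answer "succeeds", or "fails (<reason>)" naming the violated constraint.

lab_id is explicitly set to NULL, but lab_id is declared NOT NULL.

fails (NOT NULL on lab_id)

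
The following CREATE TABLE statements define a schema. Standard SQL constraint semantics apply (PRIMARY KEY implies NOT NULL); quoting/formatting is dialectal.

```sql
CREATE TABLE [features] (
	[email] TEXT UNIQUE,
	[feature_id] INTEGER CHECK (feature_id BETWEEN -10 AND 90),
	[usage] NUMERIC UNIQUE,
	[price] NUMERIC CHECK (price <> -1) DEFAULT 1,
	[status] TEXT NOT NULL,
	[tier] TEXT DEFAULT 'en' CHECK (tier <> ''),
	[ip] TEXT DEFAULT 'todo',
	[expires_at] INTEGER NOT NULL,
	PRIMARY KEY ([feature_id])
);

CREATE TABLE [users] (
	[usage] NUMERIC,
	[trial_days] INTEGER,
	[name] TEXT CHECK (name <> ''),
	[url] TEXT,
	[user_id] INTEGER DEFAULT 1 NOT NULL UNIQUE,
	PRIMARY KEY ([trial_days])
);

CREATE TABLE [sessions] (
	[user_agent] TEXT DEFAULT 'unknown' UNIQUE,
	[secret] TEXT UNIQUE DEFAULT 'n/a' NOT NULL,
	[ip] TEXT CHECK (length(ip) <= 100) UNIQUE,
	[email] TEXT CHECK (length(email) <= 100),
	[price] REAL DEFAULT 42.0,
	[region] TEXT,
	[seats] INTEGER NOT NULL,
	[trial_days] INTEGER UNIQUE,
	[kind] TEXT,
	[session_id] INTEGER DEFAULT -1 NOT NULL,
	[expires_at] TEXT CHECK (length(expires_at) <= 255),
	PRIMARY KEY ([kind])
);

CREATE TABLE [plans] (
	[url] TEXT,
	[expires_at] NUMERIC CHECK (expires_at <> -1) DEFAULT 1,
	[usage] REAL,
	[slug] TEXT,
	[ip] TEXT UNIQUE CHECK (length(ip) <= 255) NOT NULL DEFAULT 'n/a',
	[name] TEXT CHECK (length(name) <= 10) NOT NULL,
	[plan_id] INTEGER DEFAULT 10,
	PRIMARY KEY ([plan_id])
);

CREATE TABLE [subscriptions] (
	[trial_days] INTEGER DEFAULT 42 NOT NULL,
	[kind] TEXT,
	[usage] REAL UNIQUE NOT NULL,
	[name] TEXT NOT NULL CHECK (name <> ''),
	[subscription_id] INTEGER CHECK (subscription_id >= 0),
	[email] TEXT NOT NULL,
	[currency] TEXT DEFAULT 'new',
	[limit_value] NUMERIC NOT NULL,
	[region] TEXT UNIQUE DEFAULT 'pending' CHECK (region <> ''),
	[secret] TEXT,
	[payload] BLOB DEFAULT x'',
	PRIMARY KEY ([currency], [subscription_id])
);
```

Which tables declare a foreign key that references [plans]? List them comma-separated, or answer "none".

none

No REFERENCES clause anywhere in the schema names plans.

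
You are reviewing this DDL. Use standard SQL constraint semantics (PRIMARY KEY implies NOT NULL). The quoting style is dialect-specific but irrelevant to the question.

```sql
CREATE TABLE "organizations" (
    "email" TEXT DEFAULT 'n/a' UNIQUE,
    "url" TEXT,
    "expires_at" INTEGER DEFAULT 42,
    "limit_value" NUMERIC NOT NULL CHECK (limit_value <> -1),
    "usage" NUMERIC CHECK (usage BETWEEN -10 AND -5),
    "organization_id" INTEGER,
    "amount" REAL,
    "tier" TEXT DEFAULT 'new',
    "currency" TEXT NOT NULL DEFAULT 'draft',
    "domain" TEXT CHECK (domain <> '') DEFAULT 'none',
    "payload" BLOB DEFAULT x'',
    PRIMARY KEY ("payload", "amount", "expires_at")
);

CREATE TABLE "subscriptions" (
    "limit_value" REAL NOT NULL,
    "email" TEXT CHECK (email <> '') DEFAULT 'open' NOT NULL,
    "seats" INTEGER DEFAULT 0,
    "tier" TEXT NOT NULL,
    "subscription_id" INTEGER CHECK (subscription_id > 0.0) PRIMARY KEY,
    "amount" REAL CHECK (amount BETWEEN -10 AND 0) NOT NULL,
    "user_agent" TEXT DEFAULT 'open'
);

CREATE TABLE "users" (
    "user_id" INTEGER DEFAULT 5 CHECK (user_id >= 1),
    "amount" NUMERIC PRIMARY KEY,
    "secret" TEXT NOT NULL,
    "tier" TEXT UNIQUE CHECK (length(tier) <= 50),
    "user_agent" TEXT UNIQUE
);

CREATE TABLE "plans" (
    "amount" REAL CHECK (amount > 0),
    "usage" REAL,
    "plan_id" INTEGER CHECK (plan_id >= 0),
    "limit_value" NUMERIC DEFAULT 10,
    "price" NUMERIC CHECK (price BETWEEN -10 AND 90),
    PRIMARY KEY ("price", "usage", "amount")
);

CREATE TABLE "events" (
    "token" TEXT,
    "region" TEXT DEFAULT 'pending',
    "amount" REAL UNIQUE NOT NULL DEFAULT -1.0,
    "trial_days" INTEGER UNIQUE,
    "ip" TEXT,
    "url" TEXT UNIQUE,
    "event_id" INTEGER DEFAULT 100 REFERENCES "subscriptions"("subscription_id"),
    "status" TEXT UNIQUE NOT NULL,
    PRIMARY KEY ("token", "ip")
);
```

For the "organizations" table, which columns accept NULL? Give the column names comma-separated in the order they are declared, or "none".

email, url, usage, organization_id, tier, domain

- email: UNIQUE does not imply NOT NULL → nullable.
- url: no NOT NULL constraint applies → nullable.
- expires_at: part of the PRIMARY KEY, which implies NOT NULL → not nullable.
- limit_value: declared NOT NULL → not nullable.
- usage: CHECK does not forbid NULL (a CHECK constraint passes when its expression is NULL) → nullable.
- organization_id: no NOT NULL constraint applies → nullable.
- amount: part of the PRIMARY KEY, which implies NOT NULL → not nullable.
- tier: DEFAULT only fills an omitted column; an explicit NULL is still allowed → nullable.
- currency: declared NOT NULL → not nullable.
- domain: CHECK does not forbid NULL (a CHECK constraint passes when its expression is NULL) → nullable.
- payload: part of the PRIMARY KEY, which implies NOT NULL → not nullable.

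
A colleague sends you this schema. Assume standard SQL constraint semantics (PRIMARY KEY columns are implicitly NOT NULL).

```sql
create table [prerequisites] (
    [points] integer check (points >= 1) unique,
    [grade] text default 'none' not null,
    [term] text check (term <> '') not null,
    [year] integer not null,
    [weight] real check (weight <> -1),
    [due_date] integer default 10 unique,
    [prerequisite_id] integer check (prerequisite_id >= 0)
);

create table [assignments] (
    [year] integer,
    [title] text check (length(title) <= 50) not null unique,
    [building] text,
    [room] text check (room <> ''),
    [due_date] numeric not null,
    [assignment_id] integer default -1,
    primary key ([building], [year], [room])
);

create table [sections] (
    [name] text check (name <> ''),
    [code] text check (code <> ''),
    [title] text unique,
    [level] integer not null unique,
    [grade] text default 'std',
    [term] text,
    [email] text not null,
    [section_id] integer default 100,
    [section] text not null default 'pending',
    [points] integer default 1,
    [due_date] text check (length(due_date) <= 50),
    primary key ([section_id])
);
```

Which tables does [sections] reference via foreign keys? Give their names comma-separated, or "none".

No column in sections has a REFERENCES clause.

none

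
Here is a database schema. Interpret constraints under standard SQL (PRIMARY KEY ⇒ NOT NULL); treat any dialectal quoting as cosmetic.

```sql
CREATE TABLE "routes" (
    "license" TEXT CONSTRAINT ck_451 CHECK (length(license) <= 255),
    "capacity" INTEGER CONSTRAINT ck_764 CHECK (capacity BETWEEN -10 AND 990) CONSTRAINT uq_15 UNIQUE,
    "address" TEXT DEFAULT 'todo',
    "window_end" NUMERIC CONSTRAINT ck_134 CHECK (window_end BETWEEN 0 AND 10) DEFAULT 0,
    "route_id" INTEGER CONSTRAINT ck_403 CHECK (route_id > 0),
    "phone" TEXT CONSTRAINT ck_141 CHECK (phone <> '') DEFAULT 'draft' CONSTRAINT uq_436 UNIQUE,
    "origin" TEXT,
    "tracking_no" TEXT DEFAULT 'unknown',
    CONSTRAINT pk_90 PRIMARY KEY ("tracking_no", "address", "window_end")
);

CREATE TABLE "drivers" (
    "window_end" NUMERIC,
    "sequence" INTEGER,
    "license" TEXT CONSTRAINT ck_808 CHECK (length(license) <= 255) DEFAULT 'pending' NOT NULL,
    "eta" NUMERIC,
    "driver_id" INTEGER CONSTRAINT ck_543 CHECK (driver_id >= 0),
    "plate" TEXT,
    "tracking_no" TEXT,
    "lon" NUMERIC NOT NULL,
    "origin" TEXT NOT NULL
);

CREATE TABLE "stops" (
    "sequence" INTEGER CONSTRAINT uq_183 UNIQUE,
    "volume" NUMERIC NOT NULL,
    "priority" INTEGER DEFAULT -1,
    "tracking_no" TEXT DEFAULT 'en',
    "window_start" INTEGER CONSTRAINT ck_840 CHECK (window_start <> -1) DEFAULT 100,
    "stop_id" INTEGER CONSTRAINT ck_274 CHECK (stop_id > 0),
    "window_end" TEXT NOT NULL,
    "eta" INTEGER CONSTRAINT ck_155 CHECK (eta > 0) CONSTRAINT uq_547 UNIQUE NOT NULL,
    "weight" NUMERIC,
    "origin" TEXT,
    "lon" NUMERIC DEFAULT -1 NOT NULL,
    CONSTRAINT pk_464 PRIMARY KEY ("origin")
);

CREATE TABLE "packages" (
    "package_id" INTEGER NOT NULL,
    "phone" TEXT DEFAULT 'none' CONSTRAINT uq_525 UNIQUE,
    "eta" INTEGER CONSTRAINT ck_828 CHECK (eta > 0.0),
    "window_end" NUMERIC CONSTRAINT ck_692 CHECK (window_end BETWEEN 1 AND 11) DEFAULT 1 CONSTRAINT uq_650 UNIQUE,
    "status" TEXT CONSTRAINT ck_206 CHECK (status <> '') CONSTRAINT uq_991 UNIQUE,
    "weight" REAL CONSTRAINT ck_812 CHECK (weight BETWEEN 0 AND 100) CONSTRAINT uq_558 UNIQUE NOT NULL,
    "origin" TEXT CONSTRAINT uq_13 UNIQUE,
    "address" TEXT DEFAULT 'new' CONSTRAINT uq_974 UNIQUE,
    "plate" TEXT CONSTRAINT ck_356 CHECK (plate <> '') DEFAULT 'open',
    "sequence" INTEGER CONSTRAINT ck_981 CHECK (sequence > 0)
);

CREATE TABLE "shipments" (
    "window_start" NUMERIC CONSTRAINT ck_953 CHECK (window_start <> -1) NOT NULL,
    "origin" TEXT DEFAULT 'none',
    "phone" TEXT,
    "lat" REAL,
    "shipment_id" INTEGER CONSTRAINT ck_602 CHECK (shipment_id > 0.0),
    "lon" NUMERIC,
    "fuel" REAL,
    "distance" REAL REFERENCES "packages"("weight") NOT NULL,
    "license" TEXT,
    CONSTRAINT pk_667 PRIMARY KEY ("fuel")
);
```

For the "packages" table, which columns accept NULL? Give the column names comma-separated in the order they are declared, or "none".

phone, eta, window_end, status, origin, address, plate, sequence

- package_id: declared NOT NULL → not nullable.
- phone: UNIQUE does not imply NOT NULL → nullable.
- eta: CHECK does not forbid NULL (a CHECK constraint passes when its expression is NULL) → nullable.
- window_end: CHECK does not forbid NULL (a CHECK constraint passes when its expression is NULL) → nullable.
- status: CHECK does not forbid NULL (a CHECK constraint passes when its expression is NULL) → nullable.
- weight: declared NOT NULL → not nullable.
- origin: UNIQUE does not imply NOT NULL → nullable.
- address: UNIQUE does not imply NOT NULL → nullable.
- plate: CHECK does not forbid NULL (a CHECK constraint passes when its expression is NULL) → nullable.
- sequence: CHECK does not forbid NULL (a CHECK constraint passes when its expression is NULL) → nullable.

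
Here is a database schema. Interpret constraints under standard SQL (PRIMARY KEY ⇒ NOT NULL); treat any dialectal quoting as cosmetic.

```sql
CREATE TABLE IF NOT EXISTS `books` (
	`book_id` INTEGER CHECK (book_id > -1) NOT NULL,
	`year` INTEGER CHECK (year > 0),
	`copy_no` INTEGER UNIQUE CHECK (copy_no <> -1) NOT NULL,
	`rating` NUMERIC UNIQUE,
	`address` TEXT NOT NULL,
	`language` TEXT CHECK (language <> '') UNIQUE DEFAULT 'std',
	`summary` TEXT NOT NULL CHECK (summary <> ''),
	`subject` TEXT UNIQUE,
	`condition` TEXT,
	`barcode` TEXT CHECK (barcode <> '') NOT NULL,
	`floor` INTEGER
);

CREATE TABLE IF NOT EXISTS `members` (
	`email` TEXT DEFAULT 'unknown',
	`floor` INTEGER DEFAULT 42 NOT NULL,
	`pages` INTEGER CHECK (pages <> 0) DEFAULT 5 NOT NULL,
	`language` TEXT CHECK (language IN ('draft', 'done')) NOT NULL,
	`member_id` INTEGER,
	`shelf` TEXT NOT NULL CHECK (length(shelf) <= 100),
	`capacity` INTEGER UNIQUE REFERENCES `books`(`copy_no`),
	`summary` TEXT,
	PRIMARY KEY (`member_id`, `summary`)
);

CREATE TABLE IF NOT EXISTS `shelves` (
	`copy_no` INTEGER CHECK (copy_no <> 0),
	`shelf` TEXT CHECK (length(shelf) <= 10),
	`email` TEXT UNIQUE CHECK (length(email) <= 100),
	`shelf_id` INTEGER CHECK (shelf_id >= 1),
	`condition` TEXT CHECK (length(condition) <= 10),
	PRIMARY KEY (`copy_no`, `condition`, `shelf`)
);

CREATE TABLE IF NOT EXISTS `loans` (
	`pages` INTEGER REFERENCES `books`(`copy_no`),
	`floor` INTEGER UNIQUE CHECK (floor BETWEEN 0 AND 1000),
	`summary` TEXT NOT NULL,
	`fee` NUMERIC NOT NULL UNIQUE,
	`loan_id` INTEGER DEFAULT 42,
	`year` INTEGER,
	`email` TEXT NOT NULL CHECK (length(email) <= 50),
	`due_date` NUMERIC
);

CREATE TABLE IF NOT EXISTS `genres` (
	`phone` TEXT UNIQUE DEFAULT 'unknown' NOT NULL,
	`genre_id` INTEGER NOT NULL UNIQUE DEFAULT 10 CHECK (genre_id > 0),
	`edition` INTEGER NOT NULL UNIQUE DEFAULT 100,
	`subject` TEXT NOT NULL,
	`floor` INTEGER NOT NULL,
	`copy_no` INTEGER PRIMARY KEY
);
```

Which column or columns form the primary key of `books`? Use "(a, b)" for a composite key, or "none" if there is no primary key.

No column is declared PRIMARY KEY inline, and there is no table-level PRIMARY KEY clause in books.

none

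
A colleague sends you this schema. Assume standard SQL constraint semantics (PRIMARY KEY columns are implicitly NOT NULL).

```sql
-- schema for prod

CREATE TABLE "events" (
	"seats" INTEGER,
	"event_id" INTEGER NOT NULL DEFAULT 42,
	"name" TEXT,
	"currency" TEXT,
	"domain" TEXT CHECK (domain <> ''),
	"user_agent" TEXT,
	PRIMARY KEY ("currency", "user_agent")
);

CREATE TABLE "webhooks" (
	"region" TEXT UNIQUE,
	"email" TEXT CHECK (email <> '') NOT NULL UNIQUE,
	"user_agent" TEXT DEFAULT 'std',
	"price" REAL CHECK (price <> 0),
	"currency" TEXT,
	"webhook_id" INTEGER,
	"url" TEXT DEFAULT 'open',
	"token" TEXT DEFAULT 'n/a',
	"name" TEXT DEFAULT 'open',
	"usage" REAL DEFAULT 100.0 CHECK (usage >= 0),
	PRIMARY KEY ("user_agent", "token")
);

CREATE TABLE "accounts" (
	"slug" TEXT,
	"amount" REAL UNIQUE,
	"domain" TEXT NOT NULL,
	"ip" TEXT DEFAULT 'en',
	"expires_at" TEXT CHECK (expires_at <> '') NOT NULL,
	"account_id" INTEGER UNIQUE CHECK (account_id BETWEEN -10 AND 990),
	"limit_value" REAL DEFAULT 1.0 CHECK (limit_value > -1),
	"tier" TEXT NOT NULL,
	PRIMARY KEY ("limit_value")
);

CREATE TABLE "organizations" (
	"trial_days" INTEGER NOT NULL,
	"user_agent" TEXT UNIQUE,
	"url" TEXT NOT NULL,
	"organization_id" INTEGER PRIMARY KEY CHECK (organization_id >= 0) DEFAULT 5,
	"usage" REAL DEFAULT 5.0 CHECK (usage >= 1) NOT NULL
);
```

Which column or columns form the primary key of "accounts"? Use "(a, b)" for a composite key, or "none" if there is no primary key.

limit_value

limit_value is declared PRIMARY KEY as a table-level PRIMARY KEY clause.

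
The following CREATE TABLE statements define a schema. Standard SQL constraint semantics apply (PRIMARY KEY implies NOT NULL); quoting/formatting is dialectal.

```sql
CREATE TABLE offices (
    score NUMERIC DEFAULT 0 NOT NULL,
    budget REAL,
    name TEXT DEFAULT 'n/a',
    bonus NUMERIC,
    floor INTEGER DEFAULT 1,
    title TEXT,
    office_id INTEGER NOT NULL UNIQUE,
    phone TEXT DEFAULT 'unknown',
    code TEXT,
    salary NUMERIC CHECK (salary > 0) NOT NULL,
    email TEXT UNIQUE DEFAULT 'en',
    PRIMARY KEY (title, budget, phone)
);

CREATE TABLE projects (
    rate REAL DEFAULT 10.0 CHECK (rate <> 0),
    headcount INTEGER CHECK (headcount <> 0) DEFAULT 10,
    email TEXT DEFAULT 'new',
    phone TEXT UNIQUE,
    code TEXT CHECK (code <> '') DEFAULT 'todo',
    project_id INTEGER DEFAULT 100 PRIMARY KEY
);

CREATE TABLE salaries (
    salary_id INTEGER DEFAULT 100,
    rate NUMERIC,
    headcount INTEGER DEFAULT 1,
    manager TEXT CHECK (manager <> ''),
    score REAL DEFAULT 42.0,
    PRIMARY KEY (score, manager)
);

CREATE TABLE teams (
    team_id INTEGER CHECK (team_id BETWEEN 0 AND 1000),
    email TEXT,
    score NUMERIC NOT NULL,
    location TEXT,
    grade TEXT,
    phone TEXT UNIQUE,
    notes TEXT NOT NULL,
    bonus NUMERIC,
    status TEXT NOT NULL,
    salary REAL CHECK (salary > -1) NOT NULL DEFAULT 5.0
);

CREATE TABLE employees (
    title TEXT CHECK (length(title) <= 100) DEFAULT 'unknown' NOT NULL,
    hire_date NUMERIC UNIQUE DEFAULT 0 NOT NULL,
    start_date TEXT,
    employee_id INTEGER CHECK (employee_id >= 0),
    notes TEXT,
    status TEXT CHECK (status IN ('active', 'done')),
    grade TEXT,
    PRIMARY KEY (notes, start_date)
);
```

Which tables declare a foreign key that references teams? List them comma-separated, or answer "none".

none

No REFERENCES clause anywhere in the schema names teams.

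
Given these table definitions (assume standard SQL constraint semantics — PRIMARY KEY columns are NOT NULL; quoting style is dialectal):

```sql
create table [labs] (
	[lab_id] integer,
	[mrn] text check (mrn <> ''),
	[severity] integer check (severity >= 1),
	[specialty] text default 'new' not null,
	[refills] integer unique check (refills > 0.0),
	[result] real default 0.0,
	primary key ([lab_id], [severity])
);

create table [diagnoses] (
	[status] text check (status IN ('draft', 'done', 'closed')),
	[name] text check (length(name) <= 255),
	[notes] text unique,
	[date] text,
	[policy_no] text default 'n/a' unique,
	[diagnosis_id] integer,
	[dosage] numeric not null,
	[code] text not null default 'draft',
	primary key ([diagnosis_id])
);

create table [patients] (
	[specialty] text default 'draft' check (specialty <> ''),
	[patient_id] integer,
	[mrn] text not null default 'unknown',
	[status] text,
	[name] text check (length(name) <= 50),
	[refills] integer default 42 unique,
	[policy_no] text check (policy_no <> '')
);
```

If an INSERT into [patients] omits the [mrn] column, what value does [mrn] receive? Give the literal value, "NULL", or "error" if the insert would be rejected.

'unknown'

mrn has an explicit DEFAULT 'unknown'.
When the column is omitted from an INSERT, that default is used.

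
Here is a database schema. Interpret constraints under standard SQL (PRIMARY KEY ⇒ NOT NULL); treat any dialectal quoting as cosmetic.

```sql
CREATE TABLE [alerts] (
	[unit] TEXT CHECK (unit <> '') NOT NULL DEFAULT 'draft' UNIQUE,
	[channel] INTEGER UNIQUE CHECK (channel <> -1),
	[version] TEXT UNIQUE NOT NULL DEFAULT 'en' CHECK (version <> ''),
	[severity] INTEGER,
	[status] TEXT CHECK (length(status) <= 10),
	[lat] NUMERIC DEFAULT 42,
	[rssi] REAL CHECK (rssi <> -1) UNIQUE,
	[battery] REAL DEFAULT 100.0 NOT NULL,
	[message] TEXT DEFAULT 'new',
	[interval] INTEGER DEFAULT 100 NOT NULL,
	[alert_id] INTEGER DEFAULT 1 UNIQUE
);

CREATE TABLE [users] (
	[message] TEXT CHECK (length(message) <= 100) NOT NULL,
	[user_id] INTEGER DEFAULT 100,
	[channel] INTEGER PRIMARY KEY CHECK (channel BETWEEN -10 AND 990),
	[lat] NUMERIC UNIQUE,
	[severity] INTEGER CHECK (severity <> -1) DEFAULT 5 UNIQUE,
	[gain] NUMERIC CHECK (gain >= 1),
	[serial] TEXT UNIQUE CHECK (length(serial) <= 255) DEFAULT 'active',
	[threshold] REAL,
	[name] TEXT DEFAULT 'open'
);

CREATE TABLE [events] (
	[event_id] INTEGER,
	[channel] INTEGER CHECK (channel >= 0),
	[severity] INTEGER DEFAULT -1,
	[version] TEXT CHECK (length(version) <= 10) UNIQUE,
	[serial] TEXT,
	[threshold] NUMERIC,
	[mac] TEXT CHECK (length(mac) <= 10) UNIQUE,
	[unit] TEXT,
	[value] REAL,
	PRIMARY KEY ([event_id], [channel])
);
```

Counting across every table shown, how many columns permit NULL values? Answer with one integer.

21

alerts: 7 nullable (channel, severity, status, lat, rssi, message, alert_id — PK none and explicit NOT NULL columns excluded).
users: 7 nullable (user_id, lat, severity, gain, serial, threshold, name — PK (channel) and explicit NOT NULL columns excluded).
events: 7 nullable (severity, version, serial, threshold, mac, unit, value — PK (event_id, channel) and explicit NOT NULL columns excluded).
Total: 7 + 7 + 7 = 21.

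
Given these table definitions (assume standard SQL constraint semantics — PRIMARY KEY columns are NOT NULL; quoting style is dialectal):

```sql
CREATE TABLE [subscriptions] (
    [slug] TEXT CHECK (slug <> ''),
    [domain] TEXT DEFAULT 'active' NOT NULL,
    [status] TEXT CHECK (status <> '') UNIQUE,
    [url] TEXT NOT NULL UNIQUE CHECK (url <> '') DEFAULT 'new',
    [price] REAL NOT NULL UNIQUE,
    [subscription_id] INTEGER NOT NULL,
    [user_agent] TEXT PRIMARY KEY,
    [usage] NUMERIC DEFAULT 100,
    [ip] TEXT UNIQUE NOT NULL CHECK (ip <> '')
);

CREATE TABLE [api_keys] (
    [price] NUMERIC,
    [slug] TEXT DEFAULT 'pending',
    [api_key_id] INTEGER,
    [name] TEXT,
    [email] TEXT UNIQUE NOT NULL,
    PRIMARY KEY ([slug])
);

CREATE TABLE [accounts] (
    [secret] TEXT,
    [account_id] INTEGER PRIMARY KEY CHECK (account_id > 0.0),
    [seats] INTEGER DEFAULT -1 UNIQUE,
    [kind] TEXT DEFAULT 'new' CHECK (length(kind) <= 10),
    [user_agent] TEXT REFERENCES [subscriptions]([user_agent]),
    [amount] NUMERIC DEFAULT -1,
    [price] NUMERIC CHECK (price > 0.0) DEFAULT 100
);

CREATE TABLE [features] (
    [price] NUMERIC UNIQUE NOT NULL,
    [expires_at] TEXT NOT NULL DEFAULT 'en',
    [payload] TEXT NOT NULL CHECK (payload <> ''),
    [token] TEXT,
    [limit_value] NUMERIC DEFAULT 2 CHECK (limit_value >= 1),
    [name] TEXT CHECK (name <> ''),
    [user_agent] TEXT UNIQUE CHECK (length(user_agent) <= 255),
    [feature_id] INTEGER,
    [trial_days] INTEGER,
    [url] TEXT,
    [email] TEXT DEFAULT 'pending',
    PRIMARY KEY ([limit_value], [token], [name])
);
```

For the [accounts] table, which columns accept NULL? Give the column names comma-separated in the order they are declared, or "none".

secret, seats, kind, user_agent, amount, price

- secret: no NOT NULL constraint applies → nullable.
- account_id: part of the PRIMARY KEY, which implies NOT NULL → not nullable.
- seats: UNIQUE does not imply NOT NULL → nullable.
- kind: CHECK does not forbid NULL (a CHECK constraint passes when its expression is NULL) → nullable.
- user_agent: a foreign key column may be NULL unless separately constrained → nullable.
- amount: DEFAULT only fills an omitted column; an explicit NULL is still allowed → nullable.
- price: CHECK does not forbid NULL (a CHECK constraint passes when its expression is NULL) → nullable.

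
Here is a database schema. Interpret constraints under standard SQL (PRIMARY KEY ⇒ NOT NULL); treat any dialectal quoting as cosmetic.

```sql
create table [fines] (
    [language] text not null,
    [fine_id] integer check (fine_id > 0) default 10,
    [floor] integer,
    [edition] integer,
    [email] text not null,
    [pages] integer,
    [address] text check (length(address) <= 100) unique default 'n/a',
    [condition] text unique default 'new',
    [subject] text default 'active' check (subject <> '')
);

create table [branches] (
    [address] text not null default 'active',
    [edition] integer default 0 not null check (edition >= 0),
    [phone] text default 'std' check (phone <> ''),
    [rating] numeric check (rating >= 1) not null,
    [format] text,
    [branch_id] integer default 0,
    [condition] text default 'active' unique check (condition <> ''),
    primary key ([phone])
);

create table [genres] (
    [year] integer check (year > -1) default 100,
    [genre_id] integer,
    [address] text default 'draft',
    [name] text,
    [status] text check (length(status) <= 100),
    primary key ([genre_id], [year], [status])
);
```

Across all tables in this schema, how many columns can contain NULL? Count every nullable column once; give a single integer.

12

fines: 7 nullable (fine_id, floor, edition, pages, address, condition, subject — PK none and explicit NOT NULL columns excluded).
branches: 3 nullable (format, branch_id, condition — PK (phone) and explicit NOT NULL columns excluded).
genres: 2 nullable (address, name — PK (genre_id, year, status) and explicit NOT NULL columns excluded).
Total: 7 + 3 + 2 = 12.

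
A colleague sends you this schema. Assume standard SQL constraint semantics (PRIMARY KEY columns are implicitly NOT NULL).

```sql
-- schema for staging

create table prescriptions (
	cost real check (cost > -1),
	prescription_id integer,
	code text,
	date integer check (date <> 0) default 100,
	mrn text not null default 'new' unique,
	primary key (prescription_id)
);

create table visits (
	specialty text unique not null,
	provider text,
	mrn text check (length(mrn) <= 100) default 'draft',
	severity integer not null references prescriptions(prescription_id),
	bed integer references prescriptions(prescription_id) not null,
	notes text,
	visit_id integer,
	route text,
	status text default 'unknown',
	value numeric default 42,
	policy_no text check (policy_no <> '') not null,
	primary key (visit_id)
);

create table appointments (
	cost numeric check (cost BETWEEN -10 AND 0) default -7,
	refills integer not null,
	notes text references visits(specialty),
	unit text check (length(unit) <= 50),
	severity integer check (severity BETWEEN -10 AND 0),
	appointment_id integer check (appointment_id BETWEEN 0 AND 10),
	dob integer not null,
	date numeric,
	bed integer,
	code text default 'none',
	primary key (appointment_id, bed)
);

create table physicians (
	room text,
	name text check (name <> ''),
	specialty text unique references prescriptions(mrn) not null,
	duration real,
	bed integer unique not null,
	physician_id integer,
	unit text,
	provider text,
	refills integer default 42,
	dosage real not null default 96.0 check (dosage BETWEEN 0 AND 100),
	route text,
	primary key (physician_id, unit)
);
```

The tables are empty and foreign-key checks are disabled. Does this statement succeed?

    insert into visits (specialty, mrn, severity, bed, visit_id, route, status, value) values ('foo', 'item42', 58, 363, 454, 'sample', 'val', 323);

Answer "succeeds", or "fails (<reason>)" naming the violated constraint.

fails (NOT NULL on policy_no)

policy_no is omitted from the column list and has no DEFAULT, so it would receive NULL.
But policy_no is declared NOT NULL.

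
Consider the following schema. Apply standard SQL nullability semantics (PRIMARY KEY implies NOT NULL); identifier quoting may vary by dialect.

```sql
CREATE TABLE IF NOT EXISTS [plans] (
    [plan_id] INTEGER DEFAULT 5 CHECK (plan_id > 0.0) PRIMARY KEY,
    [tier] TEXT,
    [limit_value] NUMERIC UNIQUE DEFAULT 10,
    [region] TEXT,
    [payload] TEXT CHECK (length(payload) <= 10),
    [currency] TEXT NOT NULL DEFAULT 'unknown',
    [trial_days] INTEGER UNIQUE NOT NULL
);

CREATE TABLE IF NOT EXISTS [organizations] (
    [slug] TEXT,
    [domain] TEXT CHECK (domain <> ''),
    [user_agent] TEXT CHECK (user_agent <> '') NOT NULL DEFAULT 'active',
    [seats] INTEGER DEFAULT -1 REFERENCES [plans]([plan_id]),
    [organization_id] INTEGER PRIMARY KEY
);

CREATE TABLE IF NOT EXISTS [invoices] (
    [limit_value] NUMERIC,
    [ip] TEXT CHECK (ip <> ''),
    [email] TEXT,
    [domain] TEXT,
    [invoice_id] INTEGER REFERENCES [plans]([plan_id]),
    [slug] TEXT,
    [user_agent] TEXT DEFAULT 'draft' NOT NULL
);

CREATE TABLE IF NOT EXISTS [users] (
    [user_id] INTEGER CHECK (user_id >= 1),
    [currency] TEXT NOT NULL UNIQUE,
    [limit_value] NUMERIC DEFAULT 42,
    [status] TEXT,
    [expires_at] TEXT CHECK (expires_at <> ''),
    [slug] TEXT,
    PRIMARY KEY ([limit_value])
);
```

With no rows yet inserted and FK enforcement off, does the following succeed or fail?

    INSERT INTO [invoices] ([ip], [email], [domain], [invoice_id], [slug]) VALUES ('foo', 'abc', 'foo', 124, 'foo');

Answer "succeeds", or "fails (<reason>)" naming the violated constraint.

NOT NULL columns: user_agent defaults to 'draft'.
CHECK constraints: 'foo' satisfies (ip <> '').
No constraint is violated.

succeeds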